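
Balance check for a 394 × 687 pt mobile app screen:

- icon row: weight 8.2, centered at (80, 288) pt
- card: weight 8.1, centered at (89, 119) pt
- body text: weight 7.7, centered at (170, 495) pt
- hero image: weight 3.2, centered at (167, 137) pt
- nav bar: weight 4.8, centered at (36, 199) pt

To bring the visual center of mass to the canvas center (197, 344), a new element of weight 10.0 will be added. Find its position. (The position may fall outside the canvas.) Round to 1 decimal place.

New total weight: (8.2 + 8.1 + 7.7 + 3.2 + 4.8) + 10.0 = 42.0.
x: target moment 42.0×197 = 8274.0; current 8.2·80 + 8.1·89 + 7.7·170 + 3.2·167 + 4.8·36 = 3393.1; the new element supplies 4880.9, so x = 4880.9/10.0 ≈ 488.09.
y: target moment 42.0×344 = 14448.0; current 8.2·288 + 8.1·119 + 7.7·495 + 3.2·137 + 4.8·199 = 8530.6; the new element supplies 5917.4, so y = 5917.4/10.0 ≈ 591.74.

(488.1, 591.7)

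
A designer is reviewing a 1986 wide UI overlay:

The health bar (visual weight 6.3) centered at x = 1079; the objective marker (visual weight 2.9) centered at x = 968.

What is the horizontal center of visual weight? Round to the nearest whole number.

Σw = 6.3 + 2.9 = 9.2.
Σw·x = 6.3·1079 + 2.9·968 = 9604.9, so x̄ = 9604.9/9.2 ≈ 1044.01.

x ≈ 1044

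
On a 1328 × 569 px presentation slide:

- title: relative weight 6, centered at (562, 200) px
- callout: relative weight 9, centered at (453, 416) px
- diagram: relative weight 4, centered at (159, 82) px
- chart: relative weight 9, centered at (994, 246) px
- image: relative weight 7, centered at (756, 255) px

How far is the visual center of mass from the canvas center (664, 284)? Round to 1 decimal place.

≈ 32.4 px

Weights sum to 6 + 9 + 4 + 9 + 7 = 35.
x-moment: 6·562 + 9·453 + 4·159 + 9·994 + 7·756 = 22323; centroid 22323/35 ≈ 637.80.
y-moment: 6·200 + 9·416 + 4·82 + 9·246 + 7·255 = 9271; centroid 9271/35 ≈ 264.89.
Relative to (664, 284): Δ = (-26.20, -19.11); |Δ| = √(-26.20² + -19.11²) ≈ 32.43.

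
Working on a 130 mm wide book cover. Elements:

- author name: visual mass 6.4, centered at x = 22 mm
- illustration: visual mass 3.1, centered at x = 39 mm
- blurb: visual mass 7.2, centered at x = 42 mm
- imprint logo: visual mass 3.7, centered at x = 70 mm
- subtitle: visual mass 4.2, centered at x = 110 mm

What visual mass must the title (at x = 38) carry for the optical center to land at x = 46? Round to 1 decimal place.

Fixed elements: Σw = 6.4 + 3.1 + 7.2 + 3.7 + 4.2 = 24.6, Σw·x = 6.4·22 + 3.1·39 + 7.2·42 + 3.7·70 + 4.2·110 = 1285.1.
Balance at x = 46 requires (1285.1 + w·38) / (24.6 + w) = 46.
Solving: w = (46·24.6 − 1285.1) / (38 − 46) = -153.5 / -8 ≈ 19.19.

w ≈ 19.2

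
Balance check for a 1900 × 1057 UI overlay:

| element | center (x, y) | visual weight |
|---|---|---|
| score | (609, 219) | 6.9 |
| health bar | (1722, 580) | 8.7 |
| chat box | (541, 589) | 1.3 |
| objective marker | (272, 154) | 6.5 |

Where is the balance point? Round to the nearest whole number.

(925, 356)

Weights sum to 6.9 + 8.7 + 1.3 + 6.5 = 23.4.
Σw·x = 6.9·609 + 8.7·1722 + 1.3·541 + 6.5·272 = 21654.8, so x̄ = 21654.8/23.4 ≈ 925.42.
Σw·y = 6.9·219 + 8.7·580 + 1.3·589 + 6.5·154 = 8323.8, so ȳ = 8323.8/23.4 ≈ 355.72.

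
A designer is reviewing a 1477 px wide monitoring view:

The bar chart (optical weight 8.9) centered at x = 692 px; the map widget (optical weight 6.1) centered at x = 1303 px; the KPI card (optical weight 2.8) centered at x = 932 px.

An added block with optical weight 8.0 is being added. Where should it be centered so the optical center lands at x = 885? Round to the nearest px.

After adding the added block, total weight = 8.9 + 6.1 + 2.8 + 8.0 = 25.8.
x: target moment 25.8×885 = 22833.0; current 8.9·692 + 6.1·1303 + 2.8·932 = 16716.7; the added block supplies 6116.3, so x = 6116.3/8.0 ≈ 764.54.

x ≈ 765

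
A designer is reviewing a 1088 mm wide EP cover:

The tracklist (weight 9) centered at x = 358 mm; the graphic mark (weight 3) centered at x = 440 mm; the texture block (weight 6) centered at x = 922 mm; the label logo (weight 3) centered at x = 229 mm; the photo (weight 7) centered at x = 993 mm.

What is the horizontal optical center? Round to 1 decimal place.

x ≈ 632.6

Σw = 9 + 3 + 6 + 3 + 7 = 28.
x-moment: 9·358 + 3·440 + 6·922 + 3·229 + 7·993 = 17712; centroid 17712/28 ≈ 632.57.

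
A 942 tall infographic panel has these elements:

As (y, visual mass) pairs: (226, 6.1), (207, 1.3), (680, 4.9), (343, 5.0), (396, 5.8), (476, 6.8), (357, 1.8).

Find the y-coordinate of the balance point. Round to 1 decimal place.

y ≈ 406.0

Σw = 6.1 + 1.3 + 4.9 + 5.0 + 5.8 + 6.8 + 1.8 = 31.7.
Σw·y = 12870.9; ȳ = 12870.9/31.7 ≈ 406.02.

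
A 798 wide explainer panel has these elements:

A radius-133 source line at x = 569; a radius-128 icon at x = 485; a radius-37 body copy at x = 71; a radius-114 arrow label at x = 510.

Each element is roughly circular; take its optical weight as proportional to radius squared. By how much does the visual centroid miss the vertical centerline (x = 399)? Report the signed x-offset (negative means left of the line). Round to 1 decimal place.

≈ 111.7

r² weights: source line 133² = 17689, icon 128² = 16384, body copy 37² = 1369, arrow label 114² = 12996. Total = 48438.
x-moment: 17689·569 + 16384·485 + 1369·71 + 12996·510 = 24736440; centroid 24736440/48438 ≈ 510.68.
Difference: 510.68 − 399 ≈ 111.68.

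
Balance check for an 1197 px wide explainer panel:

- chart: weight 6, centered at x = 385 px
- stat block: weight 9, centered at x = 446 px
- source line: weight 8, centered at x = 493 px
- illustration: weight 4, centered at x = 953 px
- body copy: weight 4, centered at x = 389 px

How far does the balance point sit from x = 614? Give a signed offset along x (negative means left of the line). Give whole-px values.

≈ -110 px

Σw = 6 + 9 + 8 + 4 + 4 = 31.
x: (6·385 + 9·446 + 8·493 + 4·953 + 4·389) / 31 = 15636 / 31 ≈ 504.39
Offset from x = 614: 504.39 − 614 ≈ -109.61.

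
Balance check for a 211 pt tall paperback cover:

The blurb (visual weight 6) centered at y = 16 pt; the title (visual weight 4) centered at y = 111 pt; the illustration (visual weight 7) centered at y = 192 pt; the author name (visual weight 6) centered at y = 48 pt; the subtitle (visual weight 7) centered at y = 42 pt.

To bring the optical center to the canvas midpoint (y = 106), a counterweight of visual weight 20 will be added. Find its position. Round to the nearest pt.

y ≈ 142

After adding the counterweight, total weight = 6 + 4 + 7 + 6 + 7 + 20 = 50.
y: target moment 50×106 = 5300; current 6·16 + 4·111 + 7·192 + 6·48 + 7·42 = 2466; the counterweight supplies 2834, so y = 2834/20 ≈ 141.70.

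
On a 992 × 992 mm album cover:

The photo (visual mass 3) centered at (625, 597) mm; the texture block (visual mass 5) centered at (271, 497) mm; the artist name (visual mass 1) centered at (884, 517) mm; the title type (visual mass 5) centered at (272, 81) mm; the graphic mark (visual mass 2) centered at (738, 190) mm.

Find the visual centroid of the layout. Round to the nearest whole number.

Total weight = 3 + 5 + 1 + 5 + 2 = 16.
x: (3·625 + 5·271 + 1·884 + 5·272 + 2·738) / 16 = 6950 / 16 ≈ 434.38
y: (3·597 + 5·497 + 1·517 + 5·81 + 2·190) / 16 = 5578 / 16 ≈ 348.62

(434, 349)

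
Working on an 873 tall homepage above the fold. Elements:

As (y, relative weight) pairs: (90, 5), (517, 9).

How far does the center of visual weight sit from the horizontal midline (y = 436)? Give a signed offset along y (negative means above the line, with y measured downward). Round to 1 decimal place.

Weights sum to 5 + 9 = 14.
y-moment: 5·90 + 9·517 = 5103; centroid 5103/14 ≈ 364.50.
Against y = 436, that's 364.50 − 436 = -71.50.

≈ -71.5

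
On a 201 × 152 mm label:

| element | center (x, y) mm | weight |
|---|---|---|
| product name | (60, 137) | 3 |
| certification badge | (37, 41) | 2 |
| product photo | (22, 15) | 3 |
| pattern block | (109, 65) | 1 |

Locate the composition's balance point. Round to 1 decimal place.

(47.7, 67.0)

Weights sum to 3 + 2 + 3 + 1 = 9.
Σw·x = 3·60 + 2·37 + 3·22 + 1·109 = 429, so x̄ = 429/9 ≈ 47.67.
Σw·y = 3·137 + 2·41 + 3·15 + 1·65 = 603, so ȳ = 603/9 ≈ 67.00.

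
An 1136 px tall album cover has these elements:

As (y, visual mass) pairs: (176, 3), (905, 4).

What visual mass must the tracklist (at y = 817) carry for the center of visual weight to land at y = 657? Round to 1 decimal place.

Fixed elements: Σw = 3 + 4 = 7, Σw·y = 3·176 + 4·905 = 4148.
Balance at y = 657 requires (4148 + w·817) / (7 + w) = 657.
Rearranging, w·(817 − 657) = 657·7 − 4148 = 451, so w ≈ 451/160 = 2.82.

w ≈ 2.8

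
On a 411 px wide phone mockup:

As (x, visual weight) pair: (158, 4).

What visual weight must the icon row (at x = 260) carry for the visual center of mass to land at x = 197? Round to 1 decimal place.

The single fixed element contributes weight 4, moment 4·158 = 632.
Balance at x = 197 requires (632 + w·260) / (4 + w) = 197.
Solving: w = (197·4 − 632) / (260 − 197) = 156 / 63 ≈ 2.48.

w ≈ 2.5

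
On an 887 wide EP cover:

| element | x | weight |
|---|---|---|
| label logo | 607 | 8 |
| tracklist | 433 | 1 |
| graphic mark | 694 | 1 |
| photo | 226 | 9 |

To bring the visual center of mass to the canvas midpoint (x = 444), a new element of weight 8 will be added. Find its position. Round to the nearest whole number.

With the new element, Σw becomes 8 + 1 + 1 + 9 + 8 = 27.
Along x: (8017 + 8·x) / 27 = 444 (existing moment 8·607 + 1·433 + 1·694 + 9·226 = 8017) ⇒ x = (11988 − 8017) / 8 ≈ 496.38.

x ≈ 496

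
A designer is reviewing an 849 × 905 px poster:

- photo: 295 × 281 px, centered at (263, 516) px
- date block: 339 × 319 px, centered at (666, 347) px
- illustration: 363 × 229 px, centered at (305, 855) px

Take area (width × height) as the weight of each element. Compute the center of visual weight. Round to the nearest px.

Taking area as weight: photo 295·281 = 82895, date block 339·319 = 108141, illustration 363·229 = 83127. Sum 274163.
x: (82895·263 + 108141·666 + 83127·305) / 274163 = 119177026 / 274163 ≈ 434.69
y: (82895·516 + 108141·347 + 83127·855) / 274163 = 151372332 / 274163 ≈ 552.13

(435, 552)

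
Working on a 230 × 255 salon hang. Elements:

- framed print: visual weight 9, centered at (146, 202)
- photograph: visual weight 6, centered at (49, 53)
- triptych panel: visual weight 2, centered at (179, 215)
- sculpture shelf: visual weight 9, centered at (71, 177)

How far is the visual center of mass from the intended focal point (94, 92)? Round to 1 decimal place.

≈ 68.2

Σw = 9 + 6 + 2 + 9 = 26.
x-moment: 9·146 + 6·49 + 2·179 + 9·71 = 2605; centroid 2605/26 ≈ 100.19.
y-moment: 9·202 + 6·53 + 2·215 + 9·177 = 4159; centroid 4159/26 ≈ 159.96.
From (94, 92): dx = 6.19, dy = 67.96, so the distance is √(dx²+dy²) ≈ 68.24.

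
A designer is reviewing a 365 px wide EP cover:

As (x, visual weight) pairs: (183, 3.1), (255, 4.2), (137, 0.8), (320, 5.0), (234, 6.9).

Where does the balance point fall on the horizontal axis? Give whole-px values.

x ≈ 248

Σw = 3.1 + 4.2 + 0.8 + 5.0 + 6.9 = 20.0.
Σw·x = 3.1·183 + 4.2·255 + 0.8·137 + 5.0·320 + 6.9·234 = 4962.5, so x̄ = 4962.5/20.0 ≈ 248.12.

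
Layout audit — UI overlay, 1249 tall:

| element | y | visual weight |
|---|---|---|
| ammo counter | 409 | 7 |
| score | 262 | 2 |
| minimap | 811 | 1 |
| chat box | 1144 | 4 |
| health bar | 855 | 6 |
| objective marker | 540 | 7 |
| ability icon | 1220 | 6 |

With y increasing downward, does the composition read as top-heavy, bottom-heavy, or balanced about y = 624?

Σw = 7 + 2 + 1 + 4 + 6 + 7 + 6 = 33.
Σw·y = 25004; ȳ = 25004/33 ≈ 757.70.
757.7 lies below (larger y than) the midline 624, so the layout is bottom-heavy.

bottom-heavy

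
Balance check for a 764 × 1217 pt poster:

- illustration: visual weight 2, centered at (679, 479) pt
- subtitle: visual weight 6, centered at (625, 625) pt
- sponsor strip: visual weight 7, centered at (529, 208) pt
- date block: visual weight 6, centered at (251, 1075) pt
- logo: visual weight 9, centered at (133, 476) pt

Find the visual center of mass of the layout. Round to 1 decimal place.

Weights sum to 2 + 6 + 7 + 6 + 9 = 30.
Σw·x = 2·679 + 6·625 + 7·529 + 6·251 + 9·133 = 11514, so x̄ = 11514/30 ≈ 383.80.
Σw·y = 2·479 + 6·625 + 7·208 + 6·1075 + 9·476 = 16898, so ȳ = 16898/30 ≈ 563.27.

(383.8, 563.3)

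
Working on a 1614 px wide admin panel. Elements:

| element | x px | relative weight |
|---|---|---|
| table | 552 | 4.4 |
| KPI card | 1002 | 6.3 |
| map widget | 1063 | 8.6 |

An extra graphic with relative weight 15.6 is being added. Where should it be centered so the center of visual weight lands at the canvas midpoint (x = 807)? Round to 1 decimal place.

x ≈ 659.0

New total weight: (4.4 + 6.3 + 8.6) + 15.6 = 34.9.
x: need Σw·x = 34.9·807 = 28164.3. Existing = 4.4·552 + 6.3·1002 + 8.6·1063 = 17883.2. Remainder 10281.1 / 15.6 ≈ 659.04.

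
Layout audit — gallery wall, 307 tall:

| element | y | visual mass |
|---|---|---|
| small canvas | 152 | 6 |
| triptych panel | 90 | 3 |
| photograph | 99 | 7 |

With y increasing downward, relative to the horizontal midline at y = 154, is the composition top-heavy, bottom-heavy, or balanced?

Total weight = 6 + 3 + 7 = 16.
Σw·y = 6·152 + 3·90 + 7·99 = 1875, so ȳ = 1875/16 ≈ 117.19.
Since 117.2 is above (smaller y than) 154, the composition reads top-heavy.

top-heavy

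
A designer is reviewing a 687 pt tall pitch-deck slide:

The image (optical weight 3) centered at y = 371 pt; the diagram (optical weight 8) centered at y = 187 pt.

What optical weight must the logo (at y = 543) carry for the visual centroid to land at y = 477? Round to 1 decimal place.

Existing Σw = 11 (3 + 8); existing moment 3·371 + 8·187 = 2609.
For the centroid to hit 477: (2609 + w·543) / (11 + w) = 477.
So w = (477·11 − 2609)/(543 − 477) = 2638/66 ≈ 39.97.

w ≈ 40.0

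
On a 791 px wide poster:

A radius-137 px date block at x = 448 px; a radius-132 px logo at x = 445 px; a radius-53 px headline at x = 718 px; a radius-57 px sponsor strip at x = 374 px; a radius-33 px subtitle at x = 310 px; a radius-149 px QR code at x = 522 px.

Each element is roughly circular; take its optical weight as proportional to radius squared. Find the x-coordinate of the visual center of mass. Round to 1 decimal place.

x ≈ 477.9

r² weights: date block 137² = 18769, logo 132² = 17424, headline 53² = 2809, sponsor strip 57² = 3249, subtitle 33² = 1089, QR code 149² = 22201. Total = 65541.
x: moment 31320692 / weight 65541 ≈ 477.88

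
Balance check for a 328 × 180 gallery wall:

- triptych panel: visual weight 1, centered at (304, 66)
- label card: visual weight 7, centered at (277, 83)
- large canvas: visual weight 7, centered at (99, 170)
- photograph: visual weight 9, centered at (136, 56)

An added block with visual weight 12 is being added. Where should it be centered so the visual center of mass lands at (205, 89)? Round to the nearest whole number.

(268, 72)

New total weight: (1 + 7 + 7 + 9) + 12 = 36.
x: need Σw·x = 36·205 = 7380. Existing = 1·304 + 7·277 + 7·99 + 9·136 = 4160. Remainder 3220 / 12 ≈ 268.33.
y: need Σw·y = 36·89 = 3204. Existing = 1·66 + 7·83 + 7·170 + 9·56 = 2341. Remainder 863 / 12 ≈ 71.92.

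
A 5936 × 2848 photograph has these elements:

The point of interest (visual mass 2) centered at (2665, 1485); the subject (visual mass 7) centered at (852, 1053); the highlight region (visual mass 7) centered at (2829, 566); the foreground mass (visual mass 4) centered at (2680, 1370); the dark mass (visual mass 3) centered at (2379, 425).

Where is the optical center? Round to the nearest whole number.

Σw = 2 + 7 + 7 + 4 + 3 = 23.
x: (2·2665 + 7·852 + 7·2829 + 4·2680 + 3·2379) / 23 = 48954 / 23 ≈ 2128.43
y: (2·1485 + 7·1053 + 7·566 + 4·1370 + 3·425) / 23 = 21058 / 23 ≈ 915.57

(2128, 916)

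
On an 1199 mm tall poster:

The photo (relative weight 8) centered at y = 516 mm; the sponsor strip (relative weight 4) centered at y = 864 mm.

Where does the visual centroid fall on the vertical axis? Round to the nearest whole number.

Σw = 8 + 4 = 12.
y: (8·516 + 4·864) / 12 = 7584 / 12 ≈ 632.00

y ≈ 632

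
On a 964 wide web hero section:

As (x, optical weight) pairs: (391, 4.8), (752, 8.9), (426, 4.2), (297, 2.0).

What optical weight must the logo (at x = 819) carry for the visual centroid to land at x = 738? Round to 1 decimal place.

w ≈ 46.1

Existing Σw = 19.9 (4.8 + 8.9 + 4.2 + 2.0); existing moment 4.8·391 + 8.9·752 + 4.2·426 + 2.0·297 = 10952.8.
Set Σw·x/Σw = 738: (10952.8 + 819w) = 738·(19.9 + w).
So w = (738·19.9 − 10952.8)/(819 − 738) = 3733.4/81 ≈ 46.09.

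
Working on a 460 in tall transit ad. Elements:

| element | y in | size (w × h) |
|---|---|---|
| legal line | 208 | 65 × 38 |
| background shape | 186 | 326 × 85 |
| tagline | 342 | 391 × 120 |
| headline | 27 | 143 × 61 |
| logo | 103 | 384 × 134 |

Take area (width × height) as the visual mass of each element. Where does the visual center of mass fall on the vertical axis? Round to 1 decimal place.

y ≈ 198.5

Areas: legal line 65·38 = 2470, background shape 326·85 = 27710, tagline 391·120 = 46920, headline 143·61 = 8723, logo 384·134 = 51456. Total weight = 137279.
y: (2470·208 + 27710·186 + 46920·342 + 8723·27 + 51456·103) / 137279 = 27249949 / 137279 ≈ 198.50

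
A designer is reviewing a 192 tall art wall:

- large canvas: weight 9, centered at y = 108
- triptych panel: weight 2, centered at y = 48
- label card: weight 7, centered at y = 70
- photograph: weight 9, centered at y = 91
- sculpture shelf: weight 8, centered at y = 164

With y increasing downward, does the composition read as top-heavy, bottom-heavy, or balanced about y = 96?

Weights sum to 9 + 2 + 7 + 9 + 8 = 35.
Σw·y = 9·108 + 2·48 + 7·70 + 9·91 + 8·164 = 3689, so ȳ = 3689/35 ≈ 105.40.
Since 105.4 is below (larger y than) 96, the composition reads bottom-heavy.

bottom-heavy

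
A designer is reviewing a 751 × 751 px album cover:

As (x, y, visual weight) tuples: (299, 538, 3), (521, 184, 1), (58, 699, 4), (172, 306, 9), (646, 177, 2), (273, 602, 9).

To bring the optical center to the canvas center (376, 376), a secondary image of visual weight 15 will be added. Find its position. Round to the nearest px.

After adding the secondary image, total weight = 3 + 1 + 4 + 9 + 2 + 9 + 15 = 43.
Along x: (6947 + 15·x) / 43 = 376 (existing moment 3·299 + 1·521 + 4·58 + 9·172 + 2·646 + 9·273 = 6947) ⇒ x = (16168 − 6947) / 15 ≈ 614.73.
Along y: (13120 + 15·y) / 43 = 376 (existing moment 3·538 + 1·184 + 4·699 + 9·306 + 2·177 + 9·602 = 13120) ⇒ y = (16168 − 13120) / 15 ≈ 203.20.

(615, 203)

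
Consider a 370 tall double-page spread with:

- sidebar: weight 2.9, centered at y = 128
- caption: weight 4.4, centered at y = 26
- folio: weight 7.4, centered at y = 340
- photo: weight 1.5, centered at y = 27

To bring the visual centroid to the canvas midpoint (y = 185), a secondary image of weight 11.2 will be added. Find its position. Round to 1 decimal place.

y ≈ 181.0

New total weight: (2.9 + 4.4 + 7.4 + 1.5) + 11.2 = 27.4.
Along y: (3042.1 + 11.2·y) / 27.4 = 185 (existing moment 2.9·128 + 4.4·26 + 7.4·340 + 1.5·27 = 3042.1) ⇒ y = (5069.0 − 3042.1) / 11.2 ≈ 180.97.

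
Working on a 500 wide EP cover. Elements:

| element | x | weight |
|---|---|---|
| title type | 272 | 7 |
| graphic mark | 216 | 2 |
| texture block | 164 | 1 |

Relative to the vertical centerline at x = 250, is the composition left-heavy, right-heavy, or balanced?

Weights sum to 7 + 2 + 1 = 10.
x: (7·272 + 2·216 + 1·164) / 10 = 2500 / 10 ≈ 250.00
The centroid 250.00 matches the midline at 250, so the layout is balanced.

balanced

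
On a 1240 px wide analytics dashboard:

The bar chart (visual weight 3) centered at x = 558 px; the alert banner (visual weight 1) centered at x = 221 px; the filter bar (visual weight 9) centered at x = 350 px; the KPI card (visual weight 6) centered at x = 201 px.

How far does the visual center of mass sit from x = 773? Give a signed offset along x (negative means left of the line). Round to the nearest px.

≈ -444 px

Weights sum to 3 + 1 + 9 + 6 = 19.
x: (3·558 + 1·221 + 9·350 + 6·201) / 19 = 6251 / 19 ≈ 329.00
Difference: 329.00 − 773 ≈ -444.00.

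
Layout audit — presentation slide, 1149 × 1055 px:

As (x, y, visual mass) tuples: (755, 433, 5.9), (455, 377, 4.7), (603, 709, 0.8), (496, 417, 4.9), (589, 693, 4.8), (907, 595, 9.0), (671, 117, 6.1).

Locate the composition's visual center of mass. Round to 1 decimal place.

(679.3, 451.2)

Weights sum to 5.9 + 4.7 + 0.8 + 4.9 + 4.8 + 9.0 + 6.1 = 36.2.
x-moment: 5.9·755 + 4.7·455 + 0.8·603 + 4.9·496 + 4.8·589 + 9.0·907 + 6.1·671 = 24589.1; centroid 24589.1/36.2 ≈ 679.26.
y-moment: 5.9·433 + 4.7·377 + 0.8·709 + 4.9·417 + 4.8·693 + 9.0·595 + 6.1·117 = 16332.2; centroid 16332.2/36.2 ≈ 451.17.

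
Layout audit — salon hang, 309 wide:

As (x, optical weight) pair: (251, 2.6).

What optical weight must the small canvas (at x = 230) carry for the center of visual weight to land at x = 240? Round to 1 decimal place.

Known: weight 2.6 with moment 2.6·251 = 652.6.
For the centroid to hit 240: (652.6 + w·230) / (2.6 + w) = 240.
Solving: w = (240·2.6 − 652.6) / (230 − 240) = -28.6 / -10 ≈ 2.86.

w ≈ 2.9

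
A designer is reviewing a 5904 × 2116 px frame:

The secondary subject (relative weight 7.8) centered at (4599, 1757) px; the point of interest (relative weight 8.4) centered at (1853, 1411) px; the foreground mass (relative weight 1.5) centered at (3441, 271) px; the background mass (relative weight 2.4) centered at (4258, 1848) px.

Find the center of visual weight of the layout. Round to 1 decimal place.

Weights sum to 7.8 + 8.4 + 1.5 + 2.4 = 20.1.
x-moment: 7.8·4599 + 8.4·1853 + 1.5·3441 + 2.4·4258 = 66818.1; centroid 66818.1/20.1 ≈ 3324.28.
y-moment: 7.8·1757 + 8.4·1411 + 1.5·271 + 2.4·1848 = 30398.7; centroid 30398.7/20.1 ≈ 1512.37.

(3324.3, 1512.4)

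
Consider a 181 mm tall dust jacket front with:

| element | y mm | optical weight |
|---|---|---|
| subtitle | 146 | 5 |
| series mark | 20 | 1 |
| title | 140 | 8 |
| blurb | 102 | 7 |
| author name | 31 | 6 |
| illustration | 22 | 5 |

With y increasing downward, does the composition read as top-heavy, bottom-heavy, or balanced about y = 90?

Total weight = 5 + 1 + 8 + 7 + 6 + 5 = 32.
y: moment 2880 / weight 32 ≈ 90.00
The centroid 90.00 matches the midline at 90, so the layout is balanced.

balanced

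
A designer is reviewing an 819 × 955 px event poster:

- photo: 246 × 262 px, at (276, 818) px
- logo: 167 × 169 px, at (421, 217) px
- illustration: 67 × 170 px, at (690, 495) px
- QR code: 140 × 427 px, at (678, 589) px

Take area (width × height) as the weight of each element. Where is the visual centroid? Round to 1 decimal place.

(476.4, 608.5)

Taking area as weight: photo 246·262 = 64452, logo 167·169 = 28223, illustration 67·170 = 11390, QR code 140·427 = 59780. Sum 163845.
x-moment: 64452·276 + 28223·421 + 11390·690 + 59780·678 = 78060575; centroid 78060575/163845 ≈ 476.43.
y-moment: 64452·818 + 28223·217 + 11390·495 + 59780·589 = 99694597; centroid 99694597/163845 ≈ 608.47.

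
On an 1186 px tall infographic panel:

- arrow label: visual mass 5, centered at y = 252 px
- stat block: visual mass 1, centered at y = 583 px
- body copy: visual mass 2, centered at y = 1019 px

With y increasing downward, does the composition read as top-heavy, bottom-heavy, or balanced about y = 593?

top-heavy

Σw = 5 + 1 + 2 = 8.
y-moment: 5·252 + 1·583 + 2·1019 = 3881; centroid 3881/8 ≈ 485.12.
485.1 vs midline 593 → top-heavy.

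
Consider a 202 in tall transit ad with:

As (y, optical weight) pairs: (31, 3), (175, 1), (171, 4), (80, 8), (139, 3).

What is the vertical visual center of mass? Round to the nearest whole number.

y ≈ 106

Weights sum to 3 + 1 + 4 + 8 + 3 = 19.
y: (3·31 + 1·175 + 4·171 + 8·80 + 3·139) / 19 = 2009 / 19 ≈ 105.74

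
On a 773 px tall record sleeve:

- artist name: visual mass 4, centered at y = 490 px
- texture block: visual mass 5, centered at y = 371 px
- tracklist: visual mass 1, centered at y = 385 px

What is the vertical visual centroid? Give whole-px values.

Σw = 4 + 5 + 1 = 10.
y: (4·490 + 5·371 + 1·385) / 10 = 4200 / 10 ≈ 420.00

y ≈ 420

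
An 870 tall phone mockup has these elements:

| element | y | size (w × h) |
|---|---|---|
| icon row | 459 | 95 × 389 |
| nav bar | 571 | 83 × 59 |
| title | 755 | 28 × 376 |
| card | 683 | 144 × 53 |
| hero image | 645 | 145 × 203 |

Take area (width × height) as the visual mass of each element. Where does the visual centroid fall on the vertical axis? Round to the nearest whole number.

Taking area as weight: icon row 95·389 = 36955, nav bar 83·59 = 4897, title 28·376 = 10528, card 144·53 = 7632, hero image 145·203 = 29435. Sum 89447.
y: (36955·459 + 4897·571 + 10528·755 + 7632·683 + 29435·645) / 89447 = 51905403 / 89447 ≈ 580.29

y ≈ 580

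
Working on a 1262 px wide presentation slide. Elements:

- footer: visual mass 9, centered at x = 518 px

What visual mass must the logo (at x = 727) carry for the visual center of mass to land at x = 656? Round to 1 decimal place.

w ≈ 17.5

Known: weight 9 with moment 9·518 = 4662.
For the centroid to hit 656: (4662 + w·727) / (9 + w) = 656.
Rearranging, w·(727 − 656) = 656·9 − 4662 = 1242, so w ≈ 1242/71 = 17.49.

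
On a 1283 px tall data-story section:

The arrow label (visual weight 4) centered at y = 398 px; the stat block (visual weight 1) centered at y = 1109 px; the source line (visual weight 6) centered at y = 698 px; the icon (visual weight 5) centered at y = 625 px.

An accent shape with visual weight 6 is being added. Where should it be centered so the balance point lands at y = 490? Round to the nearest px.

With the accent shape, Σw becomes 4 + 1 + 6 + 5 + 6 = 22.
Along y: (10014 + 6·y) / 22 = 490 (existing moment 4·398 + 1·1109 + 6·698 + 5·625 = 10014) ⇒ y = (10780 − 10014) / 6 ≈ 127.67.

y ≈ 128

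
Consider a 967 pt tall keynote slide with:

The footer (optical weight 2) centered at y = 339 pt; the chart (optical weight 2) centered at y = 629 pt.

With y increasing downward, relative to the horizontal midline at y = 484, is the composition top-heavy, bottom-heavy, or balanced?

balanced

Total weight = 2 + 2 = 4.
y: (2·339 + 2·629) / 4 = 1936 / 4 ≈ 484.00
The centroid 484.00 matches the midline at 484, so the layout is balanced.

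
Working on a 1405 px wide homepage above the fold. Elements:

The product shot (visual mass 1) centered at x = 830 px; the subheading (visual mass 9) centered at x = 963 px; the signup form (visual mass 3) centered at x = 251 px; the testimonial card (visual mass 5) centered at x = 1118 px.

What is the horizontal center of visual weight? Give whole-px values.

x ≈ 880

Weights sum to 1 + 9 + 3 + 5 = 18.
Σw·x = 1·830 + 9·963 + 3·251 + 5·1118 = 15840, so x̄ = 15840/18 ≈ 880.00.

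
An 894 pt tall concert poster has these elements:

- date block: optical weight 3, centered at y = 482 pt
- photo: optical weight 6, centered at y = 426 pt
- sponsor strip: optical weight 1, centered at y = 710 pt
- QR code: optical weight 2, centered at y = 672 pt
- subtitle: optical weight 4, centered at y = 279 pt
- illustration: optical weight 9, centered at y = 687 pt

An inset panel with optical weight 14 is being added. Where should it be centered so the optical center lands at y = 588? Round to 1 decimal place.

With the inset panel, Σw becomes 3 + 6 + 1 + 2 + 4 + 9 + 14 = 39.
y: need Σw·y = 39·588 = 22932. Existing = 3·482 + 6·426 + 1·710 + 2·672 + 4·279 + 9·687 = 13355. Remainder 9577 / 14 ≈ 684.07.

y ≈ 684.1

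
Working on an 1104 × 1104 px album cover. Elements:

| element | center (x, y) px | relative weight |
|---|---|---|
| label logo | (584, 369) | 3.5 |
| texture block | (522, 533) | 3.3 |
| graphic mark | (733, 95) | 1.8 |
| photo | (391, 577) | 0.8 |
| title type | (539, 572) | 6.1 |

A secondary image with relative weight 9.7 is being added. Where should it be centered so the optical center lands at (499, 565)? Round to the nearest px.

New total weight: (3.5 + 3.3 + 1.8 + 0.8 + 6.1) + 9.7 = 25.2.
x: need Σw·x = 25.2·499 = 12574.8. Existing = 3.5·584 + 3.3·522 + 1.8·733 + 0.8·391 + 6.1·539 = 8686.7. Remainder 3888.1 / 9.7 ≈ 400.84.
y: need Σw·y = 25.2·565 = 14238.0. Existing = 3.5·369 + 3.3·533 + 1.8·95 + 0.8·577 + 6.1·572 = 7172.2. Remainder 7065.8 / 9.7 ≈ 728.43.

(401, 728)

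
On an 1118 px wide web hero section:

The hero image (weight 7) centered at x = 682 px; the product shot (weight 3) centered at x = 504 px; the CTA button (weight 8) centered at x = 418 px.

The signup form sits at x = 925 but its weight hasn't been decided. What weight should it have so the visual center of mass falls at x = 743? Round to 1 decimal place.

Existing Σw = 18 (7 + 3 + 8); existing moment 7·682 + 3·504 + 8·418 = 9630.
Balance at x = 743 requires (9630 + w·925) / (18 + w) = 743.
So w = (743·18 − 9630)/(925 − 743) = 3744/182 ≈ 20.57.

w ≈ 20.6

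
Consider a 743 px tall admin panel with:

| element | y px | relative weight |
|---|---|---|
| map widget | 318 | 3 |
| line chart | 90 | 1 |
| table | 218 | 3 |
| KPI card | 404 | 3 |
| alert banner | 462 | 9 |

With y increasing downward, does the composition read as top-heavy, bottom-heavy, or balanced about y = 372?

balanced

Weights sum to 3 + 1 + 3 + 3 + 9 = 19.
y-moment: 3·318 + 1·90 + 3·218 + 3·404 + 9·462 = 7068; centroid 7068/19 ≈ 372.00.
372.00 = 372 exactly: balanced.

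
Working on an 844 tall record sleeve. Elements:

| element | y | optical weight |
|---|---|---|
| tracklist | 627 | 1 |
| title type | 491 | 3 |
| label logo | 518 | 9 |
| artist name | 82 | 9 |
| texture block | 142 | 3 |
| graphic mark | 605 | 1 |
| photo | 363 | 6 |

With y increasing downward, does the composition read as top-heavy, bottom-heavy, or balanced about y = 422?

top-heavy

Σw = 1 + 3 + 9 + 9 + 3 + 1 + 6 = 32.
y: (1·627 + 3·491 + 9·518 + 9·82 + 3·142 + 1·605 + 6·363) / 32 = 10709 / 32 ≈ 334.66
334.7 vs midline 422 → top-heavy.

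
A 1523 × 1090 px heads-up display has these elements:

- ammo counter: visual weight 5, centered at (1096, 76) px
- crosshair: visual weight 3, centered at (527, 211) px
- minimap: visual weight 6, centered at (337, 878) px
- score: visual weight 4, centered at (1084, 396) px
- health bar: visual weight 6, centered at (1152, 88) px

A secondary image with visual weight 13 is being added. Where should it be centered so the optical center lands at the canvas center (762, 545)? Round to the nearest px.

(605, 906)

New total weight: (5 + 3 + 6 + 4 + 6) + 13 = 37.
Along x: (20331 + 13·x) / 37 = 762 (existing moment 5·1096 + 3·527 + 6·337 + 4·1084 + 6·1152 = 20331) ⇒ x = (28194 − 20331) / 13 ≈ 604.85.
Along y: (8393 + 13·y) / 37 = 545 (existing moment 5·76 + 3·211 + 6·878 + 4·396 + 6·88 = 8393) ⇒ y = (20165 − 8393) / 13 ≈ 905.54.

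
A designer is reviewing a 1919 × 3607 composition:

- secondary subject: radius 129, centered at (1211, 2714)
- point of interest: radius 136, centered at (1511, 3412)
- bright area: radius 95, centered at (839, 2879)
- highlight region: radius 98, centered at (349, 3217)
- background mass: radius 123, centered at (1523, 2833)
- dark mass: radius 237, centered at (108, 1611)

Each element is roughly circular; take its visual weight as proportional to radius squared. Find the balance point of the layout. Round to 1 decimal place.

r² weights: secondary subject 129² = 16641, point of interest 136² = 18496, bright area 95² = 9025, highlight region 98² = 9604, background mass 123² = 15129, dark mass 237² = 56169. Total = 125064.
x: moment 88131197 / weight 125064 ≈ 704.69
y: moment 298499785 / weight 125064 ≈ 2386.78

(704.7, 2386.8)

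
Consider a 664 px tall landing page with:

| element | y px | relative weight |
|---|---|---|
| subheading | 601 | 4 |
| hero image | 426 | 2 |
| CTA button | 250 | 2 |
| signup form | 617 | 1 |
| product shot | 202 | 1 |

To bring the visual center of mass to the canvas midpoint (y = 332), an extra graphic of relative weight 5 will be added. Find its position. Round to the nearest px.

After adding the extra graphic, total weight = 4 + 2 + 2 + 1 + 1 + 5 = 15.
y: target moment 15×332 = 4980; current 4·601 + 2·426 + 2·250 + 1·617 + 1·202 = 4575; the extra graphic supplies 405, so y = 405/5 ≈ 81.00.

y ≈ 81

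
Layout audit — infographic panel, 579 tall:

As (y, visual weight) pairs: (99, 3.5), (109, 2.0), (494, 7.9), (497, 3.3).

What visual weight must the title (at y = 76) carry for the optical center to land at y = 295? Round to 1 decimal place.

w ≈ 5.4

Existing Σw = 16.7 (3.5 + 2.0 + 7.9 + 3.3); existing moment 3.5·99 + 2.0·109 + 7.9·494 + 3.3·497 = 6107.2.
Set Σw·y/Σw = 295: (6107.2 + 76w) = 295·(16.7 + w).
Rearranging, w·(76 − 295) = 295·16.7 − 6107.2 = -1180.7, so w ≈ -1180.7/-219 = 5.39.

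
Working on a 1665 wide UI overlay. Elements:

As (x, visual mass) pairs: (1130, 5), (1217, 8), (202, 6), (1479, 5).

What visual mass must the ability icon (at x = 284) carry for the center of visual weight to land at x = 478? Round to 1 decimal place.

w ≈ 64.5

Fixed elements: Σw = 5 + 8 + 6 + 5 = 24, Σw·x = 5·1130 + 8·1217 + 6·202 + 5·1479 = 23993.
Set Σw·x/Σw = 478: (23993 + 284w) = 478·(24 + w).
Rearranging, w·(284 − 478) = 478·24 − 23993 = -12521, so w ≈ -12521/-194 = 64.54.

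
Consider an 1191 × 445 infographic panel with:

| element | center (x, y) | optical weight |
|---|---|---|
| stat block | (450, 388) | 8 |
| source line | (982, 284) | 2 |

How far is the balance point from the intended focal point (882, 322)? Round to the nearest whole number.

Weights sum to 8 + 2 = 10.
Σw·x = 8·450 + 2·982 = 5564, so x̄ = 5564/10 ≈ 556.40.
Σw·y = 8·388 + 2·284 = 3672, so ȳ = 3672/10 ≈ 367.20.
Offset from (882, 322): Δx ≈ -325.60, Δy ≈ 45.20; distance = √(Δx² + Δy²) ≈ 328.72.

≈ 329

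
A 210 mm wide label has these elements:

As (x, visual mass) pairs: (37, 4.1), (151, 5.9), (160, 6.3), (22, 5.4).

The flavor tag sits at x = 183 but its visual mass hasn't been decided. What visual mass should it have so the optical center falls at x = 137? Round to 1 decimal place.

Fixed elements: Σw = 4.1 + 5.9 + 6.3 + 5.4 = 21.7, Σw·x = 4.1·37 + 5.9·151 + 6.3·160 + 5.4·22 = 2169.4.
For the centroid to hit 137: (2169.4 + w·183) / (21.7 + w) = 137.
So w = (137·21.7 − 2169.4)/(183 − 137) = 803.5/46 ≈ 17.47.

w ≈ 17.5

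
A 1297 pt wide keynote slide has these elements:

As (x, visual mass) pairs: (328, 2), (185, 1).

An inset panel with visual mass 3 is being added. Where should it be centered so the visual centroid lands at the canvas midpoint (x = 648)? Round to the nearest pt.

x ≈ 1016

With the inset panel, Σw becomes 2 + 1 + 3 = 6.
x: target moment 6×648 = 3888; current 2·328 + 1·185 = 841; the inset panel supplies 3047, so x = 3047/3 ≈ 1015.67.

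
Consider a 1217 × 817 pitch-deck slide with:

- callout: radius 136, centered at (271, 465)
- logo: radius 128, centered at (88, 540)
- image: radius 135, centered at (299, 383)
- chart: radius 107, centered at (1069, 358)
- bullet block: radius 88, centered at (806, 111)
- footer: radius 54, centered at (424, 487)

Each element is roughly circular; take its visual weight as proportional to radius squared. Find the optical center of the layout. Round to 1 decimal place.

r² weights: callout 136² = 18496, logo 128² = 16384, image 135² = 18225, chart 107² = 11449, bullet block 88² = 7744, footer 54² = 2916. Total = 75214.
Σw·x = 31620512; x̄ = 31620512/75214 ≈ 420.41.
Σw·y = 30806593; ȳ = 30806593/75214 ≈ 409.59.

(420.4, 409.6)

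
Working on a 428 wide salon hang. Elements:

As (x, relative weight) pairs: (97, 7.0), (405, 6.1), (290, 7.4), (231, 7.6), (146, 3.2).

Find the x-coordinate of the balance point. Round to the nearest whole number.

x ≈ 240

Weights sum to 7.0 + 6.1 + 7.4 + 7.6 + 3.2 = 31.3.
x: (7.0·97 + 6.1·405 + 7.4·290 + 7.6·231 + 3.2·146) / 31.3 = 7518.3 / 31.3 ≈ 240.20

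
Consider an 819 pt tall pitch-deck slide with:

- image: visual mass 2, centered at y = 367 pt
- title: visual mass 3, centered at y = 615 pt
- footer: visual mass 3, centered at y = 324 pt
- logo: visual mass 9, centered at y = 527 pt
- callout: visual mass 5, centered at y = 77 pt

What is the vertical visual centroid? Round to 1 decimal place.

Total weight = 2 + 3 + 3 + 9 + 5 = 22.
Σw·y = 2·367 + 3·615 + 3·324 + 9·527 + 5·77 = 8679, so ȳ = 8679/22 ≈ 394.50.

y ≈ 394.5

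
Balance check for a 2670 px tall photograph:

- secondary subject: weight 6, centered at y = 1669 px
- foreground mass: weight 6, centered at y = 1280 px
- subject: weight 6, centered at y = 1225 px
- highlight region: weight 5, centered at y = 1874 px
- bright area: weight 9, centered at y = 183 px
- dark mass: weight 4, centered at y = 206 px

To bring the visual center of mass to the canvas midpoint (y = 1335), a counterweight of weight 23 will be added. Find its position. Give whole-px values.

After adding the counterweight, total weight = 6 + 6 + 6 + 5 + 9 + 4 + 23 = 59.
y: need Σw·y = 59·1335 = 78765. Existing = 6·1669 + 6·1280 + 6·1225 + 5·1874 + 9·183 + 4·206 = 36885. Remainder 41880 / 23 ≈ 1820.87.

y ≈ 1821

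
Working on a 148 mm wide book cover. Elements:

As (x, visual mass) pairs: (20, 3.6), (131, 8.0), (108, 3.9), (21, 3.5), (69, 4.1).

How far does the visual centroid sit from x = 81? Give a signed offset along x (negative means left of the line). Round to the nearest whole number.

≈ 1 mm

Weights sum to 3.6 + 8.0 + 3.9 + 3.5 + 4.1 = 23.1.
x: (3.6·20 + 8.0·131 + 3.9·108 + 3.5·21 + 4.1·69) / 23.1 = 1897.6 / 23.1 ≈ 82.15
Difference: 82.15 − 81 ≈ 1.15.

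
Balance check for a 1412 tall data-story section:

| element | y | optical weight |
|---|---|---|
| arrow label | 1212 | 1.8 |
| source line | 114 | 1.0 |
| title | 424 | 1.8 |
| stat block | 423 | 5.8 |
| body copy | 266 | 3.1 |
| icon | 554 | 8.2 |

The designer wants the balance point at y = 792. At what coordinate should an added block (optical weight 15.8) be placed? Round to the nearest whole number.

After adding the added block, total weight = 1.8 + 1.0 + 1.8 + 5.8 + 3.1 + 8.2 + 15.8 = 37.5.
y: need Σw·y = 37.5·792 = 29700.0. Existing = 1.8·1212 + 1.0·114 + 1.8·424 + 5.8·423 + 3.1·266 + 8.2·554 = 10879.6. Remainder 18820.4 / 15.8 ≈ 1191.16.

y ≈ 1191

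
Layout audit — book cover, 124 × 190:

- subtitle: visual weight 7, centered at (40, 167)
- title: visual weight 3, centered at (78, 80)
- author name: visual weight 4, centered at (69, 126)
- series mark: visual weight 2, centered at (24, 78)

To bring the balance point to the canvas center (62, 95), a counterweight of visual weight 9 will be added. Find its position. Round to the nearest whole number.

(79, 34)

After adding the counterweight, total weight = 7 + 3 + 4 + 2 + 9 = 25.
x: target moment 25×62 = 1550; current 7·40 + 3·78 + 4·69 + 2·24 = 838; the counterweight supplies 712, so x = 712/9 ≈ 79.11.
y: target moment 25×95 = 2375; current 7·167 + 3·80 + 4·126 + 2·78 = 2069; the counterweight supplies 306, so y = 306/9 ≈ 34.00.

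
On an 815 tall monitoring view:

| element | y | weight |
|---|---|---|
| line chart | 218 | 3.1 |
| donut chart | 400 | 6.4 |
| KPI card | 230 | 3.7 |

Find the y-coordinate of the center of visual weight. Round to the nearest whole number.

Σw = 3.1 + 6.4 + 3.7 = 13.2.
y: (3.1·218 + 6.4·400 + 3.7·230) / 13.2 = 4086.8 / 13.2 ≈ 309.61

y ≈ 310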